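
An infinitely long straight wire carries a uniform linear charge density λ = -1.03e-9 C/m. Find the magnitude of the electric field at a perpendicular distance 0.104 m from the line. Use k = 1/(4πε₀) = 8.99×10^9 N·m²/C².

|E| ≈ 178 V/m

Coaxial Gaussian cylinder, radius r = 0.104 m, length L.
Q_enc = λL, so λ_enc = -1.03e-9 C/m.
By Gauss's law (flux through the curved wall only), E·2πrL = λ_enc L/ε₀.
E = 2k|λ_enc|/r = 2(8.99×10^9)(1.03e-9)/(0.104) = 178 N/C.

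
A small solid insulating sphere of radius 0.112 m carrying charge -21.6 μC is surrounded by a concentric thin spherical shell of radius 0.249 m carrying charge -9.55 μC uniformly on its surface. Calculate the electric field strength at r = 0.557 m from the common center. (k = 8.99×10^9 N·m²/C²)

9.03×10^5 N/C

Take a concentric spherical Gaussian surface of radius r = 0.557 m (r > 0.249 m, enclosing both).
Q_enc = (-21.6 μC) + (-9.55 μC) = -3.115×10^-5 C.
Gauss's law: E·4πr² = Q_enc/ε₀.
E = k|Q_enc|/r² = (8.99×10^9)(3.115e-5)/(0.557)² = 9.03e5 N/C.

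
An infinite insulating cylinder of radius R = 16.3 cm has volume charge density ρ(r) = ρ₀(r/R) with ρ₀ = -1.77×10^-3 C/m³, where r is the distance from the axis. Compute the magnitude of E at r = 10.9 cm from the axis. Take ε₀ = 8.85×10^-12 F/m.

4.86e6 N/C

Coaxial Gaussian cylinder, radius r = 10.9 cm, length L (r < R).
Integrating ρ over the cross-section to radius r: λ_enc = (2πρ₀/R) ∫₀^r r'^2 dr' = 2πρ₀ r^3/(3·R) = -2.945×10^-5 C/m.
By Gauss's law (flux through the curved wall only), E·2πrL = λ_enc L/ε₀.
E = |λ_enc|/(2πε₀r) = (2.945×10^-5)/(2π·8.85×10^-12·0.109) = 4.86×10^6 N/C.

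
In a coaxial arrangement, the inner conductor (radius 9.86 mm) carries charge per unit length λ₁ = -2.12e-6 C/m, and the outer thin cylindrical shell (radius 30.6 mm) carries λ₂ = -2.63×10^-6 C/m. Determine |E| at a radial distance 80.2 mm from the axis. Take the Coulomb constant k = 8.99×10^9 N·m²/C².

Coaxial Gaussian cylinder, radius r = 80.2 mm, length L (r > 30.6 mm, enclosing both).
λ_enc = λ₁ + λ₂ = (-2.12e-6) + (-2.63e-6) = -4.75e-6 C/m.
Gauss's law: E·2πrL = λ_enc L/ε₀.
E = 2k|λ_enc|/r = 2(8.99×10^9)(4.75×10^-6)/(0.0802) = 1.06e6 N/C.

|E| = 1.06e6 V/m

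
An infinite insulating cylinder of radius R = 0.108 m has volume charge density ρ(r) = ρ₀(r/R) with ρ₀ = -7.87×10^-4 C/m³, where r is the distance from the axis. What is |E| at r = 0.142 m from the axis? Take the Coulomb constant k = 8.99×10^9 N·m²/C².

|E| ≈ 2.43e6 V/m

By cylindrical symmetry E is radial; use a coaxial Gaussian cylinder of radius 0.142 m and length L (r > R, full charge per length enclosed).
λ_enc = 2π ∫₀^R ρ₀(r'/R)^1 r' dr' = 2πρ₀R²/3 = -1.923e-5 C/m.
Since E is radial and uniform over the curved surface, Φ = E·2πrL = Q_enc/ε₀ = λ_enc L/ε₀.
E = 2k|λ_enc|/r = 2(8.99×10^9)(1.923×10^-5)/(0.142) = 2.43×10^6 N/C.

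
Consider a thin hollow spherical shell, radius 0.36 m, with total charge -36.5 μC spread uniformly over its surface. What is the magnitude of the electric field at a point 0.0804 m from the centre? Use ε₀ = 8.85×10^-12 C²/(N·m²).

E = 0

Use a concentric Gaussian sphere at r = 0.0804 m (inside the shell, r < 0.36 m).
All the charge is outside the Gaussian surface: Q_enc = 0, hence E = 0 everywhere inside the shell.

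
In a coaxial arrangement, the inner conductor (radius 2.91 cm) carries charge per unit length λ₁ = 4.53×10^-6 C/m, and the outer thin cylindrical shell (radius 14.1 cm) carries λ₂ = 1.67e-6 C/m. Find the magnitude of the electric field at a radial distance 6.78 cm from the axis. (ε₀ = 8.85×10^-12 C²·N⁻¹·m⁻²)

E = 1.20×10^6 N/C

Choose a coaxial cylinder of radius r = 6.78 cm (arbitrary length L) as the Gaussian surface (between the conductors, 2.91 cm < r < 14.1 cm).
Only the inner wire is enclosed; the outer shell contributes nothing inside itself. λ_enc = λ₁ = 4.53×10^-6 C/m.
Applying ∮E·dA = Q_enc/ε₀ with the end caps contributing no flux:
E = |λ_enc|/(2πε₀r) = (4.53×10^-6)/(2π·8.85×10^-12·0.0678) = 1.20×10^6 N/C.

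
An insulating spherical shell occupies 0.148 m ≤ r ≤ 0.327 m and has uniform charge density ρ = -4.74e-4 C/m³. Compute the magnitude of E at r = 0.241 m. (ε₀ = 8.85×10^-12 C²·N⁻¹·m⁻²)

3.31×10^6 N/C

By spherical symmetry E is radial; choose a Gaussian sphere of radius r = 0.241 m (within the shell material, 0.148 m < r < 0.327 m).
Only the shell between 0.148 m and r is enclosed: Q_enc = ρ·(4π/3)(r³ − a³) = (-4.74×10^-4)·(4π/3)·((0.241)³ − (0.148)³) = -2.136e-5 C.
Applying ∮E·dA = Q_enc/ε₀ with Φ = E(4πr²):
E = |Q_enc|/(4πε₀r²) = (2.136×10^-5)/(4π·8.85×10^-12·(0.241)²) = 3.31×10^6 N/C.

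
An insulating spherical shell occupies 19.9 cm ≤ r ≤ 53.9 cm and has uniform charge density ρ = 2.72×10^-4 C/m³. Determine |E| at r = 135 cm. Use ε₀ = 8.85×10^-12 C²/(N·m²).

Use a concentric Gaussian sphere at r = 135 cm (r > 53.9 cm, enclosing the whole shell).
Q_enc = ρ·(4π/3)(b³ − a³) = (2.72e-4)·(4π/3)·((0.539)³ − (0.199)³) = 1.694×10^-4 C.
By Gauss's law, ∮E·dA = E·4πr² = Q_enc/ε₀.
E = |Q_enc|/(4πε₀r²) = (1.694×10^-4)/(4π·8.85×10^-12·(1.35)²) = 8.36×10^5 N/C.

8.36×10^5 N/C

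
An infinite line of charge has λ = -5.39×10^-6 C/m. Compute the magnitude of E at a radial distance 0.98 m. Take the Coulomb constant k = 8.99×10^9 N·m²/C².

Coaxial Gaussian cylinder, radius r = 0.98 m, length L.
Q_enc = λL, so λ_enc = -5.39e-6 C/m.
By Gauss's law (flux through the curved wall only), E·2πrL = λ_enc L/ε₀.
E = 2k|λ_enc|/r = 2(8.99×10^9)(5.39×10^-6)/(0.98) = 9.89×10^4 N/C.

|E| ≈ 9.89×10^4 V/m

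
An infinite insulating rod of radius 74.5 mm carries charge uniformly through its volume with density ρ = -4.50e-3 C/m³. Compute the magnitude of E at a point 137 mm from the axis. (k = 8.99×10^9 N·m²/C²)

Coaxial Gaussian cylinder, radius r = 137 mm, length L (r > 74.5 mm, full cross-section enclosed).
λ_enc = ρ·πR² = (-4.50×10^-3)π(0.0745)² = -7.846×10^-5 C/m.
Since E is radial and uniform over the curved surface, Φ = E·2πrL = Q_enc/ε₀ = λ_enc L/ε₀.
E = 2k|λ_enc|/r = 2(8.99×10^9)(7.846e-5)/(0.137) = 1.03×10^7 N/C.

1.03×10^7 V/m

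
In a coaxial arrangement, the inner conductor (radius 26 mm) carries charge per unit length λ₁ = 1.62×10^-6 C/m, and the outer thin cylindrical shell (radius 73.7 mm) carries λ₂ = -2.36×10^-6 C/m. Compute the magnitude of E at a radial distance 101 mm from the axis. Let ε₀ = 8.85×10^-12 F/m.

Take a coaxial cylindrical Gaussian surface of radius r = 101 mm and length L (r > 73.7 mm, enclosing both).
λ_enc = λ₁ + λ₂ = (1.62×10^-6) + (-2.36e-6) = -7.40×10^-7 C/m.
Gauss's law: E·2πrL = λ_enc L/ε₀.
E = |λ_enc|/(2πε₀r) = (7.40e-7)/(2π·8.85×10^-12·0.101) = 1.32×10^5 N/C.

|E| ≈ 1.32e5 V/m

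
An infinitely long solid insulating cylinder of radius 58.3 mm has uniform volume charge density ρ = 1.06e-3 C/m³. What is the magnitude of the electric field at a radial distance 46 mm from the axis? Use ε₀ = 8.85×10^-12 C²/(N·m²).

Coaxial Gaussian cylinder, radius r = 46 mm, length L (r < R).
Charge inside radius r per length L is ρ·πr²·L, so λ_enc = ρπr² = 7.046×10^-6 C/m.
By Gauss's law (flux through the curved wall only), E·2πrL = λ_enc L/ε₀.
E = |λ_enc|/(2πε₀r) = (7.046e-6)/(2π·8.85×10^-12·0.046) = 2.75×10^6 N/C.

|E| = 2.75×10^6 N/C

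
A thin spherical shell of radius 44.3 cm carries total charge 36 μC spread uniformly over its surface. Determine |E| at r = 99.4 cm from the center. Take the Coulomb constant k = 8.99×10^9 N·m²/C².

E ≈ 3.28×10^5 V/m

Symmetry ⇒ E = E(r) r̂. Gaussian sphere of radius r = 99.4 cm (r > 44.3 cm).
The entire shell is enclosed: Q_enc = 3.60e-5 C.
Applying ∮E·dA = Q_enc/ε₀ with Φ = E(4πr²):
E = k|Q_enc|/r² = (8.99×10^9)(3.60×10^-5)/(0.994)² = 3.28×10^5 N/C.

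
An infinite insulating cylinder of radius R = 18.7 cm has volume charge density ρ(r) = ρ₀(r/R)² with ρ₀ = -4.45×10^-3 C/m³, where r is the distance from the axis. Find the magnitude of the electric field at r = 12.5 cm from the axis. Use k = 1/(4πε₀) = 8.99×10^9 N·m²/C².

Coaxial Gaussian cylinder, radius r = 12.5 cm, length L (r < R).
Integrating ρ over the cross-section to radius r: λ_enc = (2πρ₀/R²) ∫₀^r r'^3 dr' = 2πρ₀ r^4/(4·R²) = -4.88e-5 C/m.
By Gauss's law (flux through the curved wall only), E·2πrL = λ_enc L/ε₀.
E = 2k|λ_enc|/r = 2(8.99×10^9)(4.88×10^-5)/(0.125) = 7.02e6 N/C.

E ≈ 7.02×10^6 N/C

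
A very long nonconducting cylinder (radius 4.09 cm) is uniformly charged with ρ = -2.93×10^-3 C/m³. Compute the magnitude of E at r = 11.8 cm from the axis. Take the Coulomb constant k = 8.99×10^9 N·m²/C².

By cylindrical symmetry E is radial; use a coaxial Gaussian cylinder of radius 11.8 cm and length L (r > 4.09 cm, full cross-section enclosed).
λ_enc = ρ·πR² = (-2.93×10^-3)π(0.0409)² = -1.54e-5 C/m.
Applying ∮E·dA = Q_enc/ε₀ with the end caps contributing no flux:
E = 2k|λ_enc|/r = 2(8.99×10^9)(1.54×10^-5)/(0.118) = 2.35×10^6 N/C.

|E| = 2.35×10^6 V/m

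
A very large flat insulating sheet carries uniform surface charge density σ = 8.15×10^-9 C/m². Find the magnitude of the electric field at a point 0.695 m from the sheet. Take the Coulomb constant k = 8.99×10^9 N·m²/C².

Choose a cylindrical pillbox piercing the sheet, end faces (area A) parallel to it.
Flux Φ = 2EA and Q_enc = σA, so 2EA = σA/ε₀ ⇒ E = |σ|/(2ε₀), independent of distance.
E = 2πk|σ| = 2π(8.99×10^9)(8.15×10^-9) = 460 N/C.

|E| ≈ 460 N/C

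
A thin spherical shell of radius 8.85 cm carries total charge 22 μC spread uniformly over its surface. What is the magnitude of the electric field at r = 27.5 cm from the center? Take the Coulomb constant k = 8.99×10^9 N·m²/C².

2.62e6 V/m

Use a concentric Gaussian sphere at r = 27.5 cm (r > 8.85 cm).
The entire shell is enclosed: Q_enc = 2.20e-5 C.
Since E is radial and uniform over the Gaussian sphere, Φ = E·4πr² = Q_enc/ε₀.
E = k|Q_enc|/r² = (8.99×10^9)(2.20e-5)/(0.275)² = 2.62×10^6 N/C.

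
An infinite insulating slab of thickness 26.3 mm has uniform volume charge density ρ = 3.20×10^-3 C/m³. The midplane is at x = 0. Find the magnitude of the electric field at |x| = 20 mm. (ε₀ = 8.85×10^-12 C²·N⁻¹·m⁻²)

|E| ≈ 4.75×10^6 N/C

The point |x| = 20 mm lies outside the slab (half-thickness 0.01315 m). A symmetric pillbox spanning the full slab encloses Q_enc = ρ·d·A.
Flux = 2EA ⇒ E = |ρ|d/(2ε₀), independent of distance outside.
E = (3.20×10^-3)(0.0263)/(2·8.85×10^-12) = 4.75×10^6 N/C.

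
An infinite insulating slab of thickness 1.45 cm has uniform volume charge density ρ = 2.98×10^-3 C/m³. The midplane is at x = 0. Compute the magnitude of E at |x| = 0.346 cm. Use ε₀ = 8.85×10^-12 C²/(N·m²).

By symmetry E is perpendicular to the slab. A Gaussian pillbox from −0.346 cm to +0.346 cm (face area A) lies entirely within the slab.
Q_enc = ρ·(2x)·A and flux = 2EA, so 2EA = 2ρxA/ε₀ ⇒ E = |ρ|x/ε₀.
E = (2.98×10^-3)(0.00346)/(8.85×10^-12) = 1.17e6 N/C.

E ≈ 1.17×10^6 N/C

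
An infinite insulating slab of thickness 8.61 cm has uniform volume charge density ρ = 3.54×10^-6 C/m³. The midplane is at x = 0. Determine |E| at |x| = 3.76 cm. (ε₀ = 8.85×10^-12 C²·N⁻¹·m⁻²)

By symmetry E is perpendicular to the slab. A Gaussian pillbox from −3.76 cm to +3.76 cm (face area A) lies entirely within the slab.
Q_enc = ρ·(2x)·A and flux = 2EA, so 2EA = 2ρxA/ε₀ ⇒ E = |ρ|x/ε₀.
E = (3.54e-6)(0.0376)/(8.85×10^-12) = 1.50×10^4 N/C.

1.50×10^4 N/C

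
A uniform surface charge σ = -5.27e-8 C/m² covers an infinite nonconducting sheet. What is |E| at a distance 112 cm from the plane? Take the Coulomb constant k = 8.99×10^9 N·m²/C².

2.98e3 N/C

Choose a cylindrical pillbox piercing the sheet, end faces (area A) parallel to it.
Flux Φ = 2EA and Q_enc = σA, so 2EA = σA/ε₀ ⇒ E = |σ|/(2ε₀), independent of distance.
E = 2πk|σ| = 2π(8.99×10^9)(5.27×10^-8) = 2.98×10^3 N/C.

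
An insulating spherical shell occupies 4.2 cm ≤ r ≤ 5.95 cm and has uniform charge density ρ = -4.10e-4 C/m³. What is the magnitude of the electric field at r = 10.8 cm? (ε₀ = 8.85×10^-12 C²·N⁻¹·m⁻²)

|E| ≈ 1.81×10^5 V/m

Symmetry ⇒ E = E(r) r̂. Gaussian sphere of radius r = 10.8 cm (r > 5.95 cm, enclosing the whole shell).
Q_enc = ρ·(4π/3)(b³ − a³) = (-4.10×10^-4)·(4π/3)·((0.0595)³ − (0.042)³) = -2.345e-7 C.
Gauss's law: E·4πr² = Q_enc/ε₀.
E = |Q_enc|/(4πε₀r²) = (2.345e-7)/(4π·8.85×10^-12·(0.108)²) = 1.81e5 N/C.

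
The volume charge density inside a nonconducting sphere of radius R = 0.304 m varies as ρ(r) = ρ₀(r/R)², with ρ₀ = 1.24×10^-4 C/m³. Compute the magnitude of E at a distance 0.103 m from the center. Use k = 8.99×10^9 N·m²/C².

Symmetry ⇒ E = E(r) r̂. Gaussian sphere of radius r = 0.103 m (r < R).
Integrate the density: Q_enc = 4π ∫₀^r ρ₀(r'/R)^2 r'² dr' = 4πρ₀ r^5/(5·R²) = 3.909×10^-8 C.
Since E is radial and uniform over the Gaussian sphere, Φ = E·4πr² = Q_enc/ε₀.
E = k|Q_enc|/r² = (8.99×10^9)(3.909×10^-8)/(0.103)² = 3.31×10^4 N/C.

|E| = 3.31e4 V/m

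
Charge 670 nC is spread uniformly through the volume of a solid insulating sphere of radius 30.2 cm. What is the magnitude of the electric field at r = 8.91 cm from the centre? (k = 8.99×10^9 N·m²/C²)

Use a concentric Gaussian sphere at r = 8.91 cm (r < R).
Only the charge within r is enclosed: Q_enc = Q·(r/R)³ = (670 nC)·(8.91 cm/30.2 cm)³ = 1.721×10^-8 C.
Applying ∮E·dA = Q_enc/ε₀ with Φ = E(4πr²):
E = k|Q_enc|/r² = (8.99×10^9)(1.721×10^-8)/(0.0891)² = 1.95×10^4 N/C.

|E| ≈ 1.95×10^4 V/m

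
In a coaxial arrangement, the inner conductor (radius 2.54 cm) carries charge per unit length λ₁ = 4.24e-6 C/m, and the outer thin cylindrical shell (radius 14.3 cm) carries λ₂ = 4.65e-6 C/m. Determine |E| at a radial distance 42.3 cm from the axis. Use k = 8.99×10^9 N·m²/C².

|E| ≈ 3.78e5 N/C

Take a coaxial cylindrical Gaussian surface of radius r = 42.3 cm and length L (r > 14.3 cm, enclosing both).
λ_enc = λ₁ + λ₂ = (4.24×10^-6) + (4.65×10^-6) = 8.89×10^-6 C/m.
Since E is radial and uniform over the curved surface, Φ = E·2πrL = Q_enc/ε₀ = λ_enc L/ε₀.
E = 2k|λ_enc|/r = 2(8.99×10^9)(8.89×10^-6)/(0.423) = 3.78×10^5 N/C.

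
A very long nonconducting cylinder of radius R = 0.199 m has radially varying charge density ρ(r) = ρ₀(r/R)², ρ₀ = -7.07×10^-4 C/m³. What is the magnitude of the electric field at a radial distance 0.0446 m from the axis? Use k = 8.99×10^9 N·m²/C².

|E| = 4.47×10^4 N/C

Choose a coaxial cylinder of radius r = 0.0446 m (arbitrary length L) as the Gaussian surface (r < R).
λ_enc = ∫₀^r ρ(r')·2πr' dr' = (2πρ₀/R²)·r^4/4 = -1.11×10^-7 C/m.
Since E is radial and uniform over the curved surface, Φ = E·2πrL = Q_enc/ε₀ = λ_enc L/ε₀.
E = 2k|λ_enc|/r = 2(8.99×10^9)(1.11e-7)/(0.0446) = 4.47e4 N/C.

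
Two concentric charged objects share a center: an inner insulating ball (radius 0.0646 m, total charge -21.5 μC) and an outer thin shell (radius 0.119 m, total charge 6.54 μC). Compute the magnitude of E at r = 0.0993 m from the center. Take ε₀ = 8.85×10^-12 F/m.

Use a concentric Gaussian sphere at r = 0.0993 m (between the bodies, 0.0646 m < r < 0.119 m).
Only the inner charge is enclosed; the outer shell contributes nothing inside itself. Q_enc = -21.5 μC = -2.15×10^-5 C.
Gauss's law: E·4πr² = Q_enc/ε₀.
E = |Q_enc|/(4πε₀r²) = (2.15×10^-5)/(4π·8.85×10^-12·(0.0993)²) = 1.96×10^7 N/C.

|E| = 1.96e7 N/C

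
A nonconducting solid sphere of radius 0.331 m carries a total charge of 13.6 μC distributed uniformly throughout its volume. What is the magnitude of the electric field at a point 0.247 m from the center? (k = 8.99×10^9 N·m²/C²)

Use a concentric Gaussian sphere at r = 0.247 m (r < R).
Only the charge within r is enclosed: Q_enc = Q·(r/R)³ = (13.6 μC)·(0.247 m/0.331 m)³ = 5.651×10^-6 C.
Applying ∮E·dA = Q_enc/ε₀ with Φ = E(4πr²):
E = k|Q_enc|/r² = (8.99×10^9)(5.651×10^-6)/(0.247)² = 8.33×10^5 N/C.

|E| ≈ 8.33×10^5 V/m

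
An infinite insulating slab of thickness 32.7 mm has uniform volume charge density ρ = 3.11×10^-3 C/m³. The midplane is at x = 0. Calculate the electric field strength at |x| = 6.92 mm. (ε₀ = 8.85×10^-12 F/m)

By symmetry E is perpendicular to the slab. A Gaussian pillbox from −6.92 mm to +6.92 mm (face area A) lies entirely within the slab.
Q_enc = ρ·(2x)·A and flux = 2EA, so 2EA = 2ρxA/ε₀ ⇒ E = |ρ|x/ε₀.
E = (3.11×10^-3)(0.00692)/(8.85×10^-12) = 2.43e6 N/C.

E ≈ 2.43×10^6 N/C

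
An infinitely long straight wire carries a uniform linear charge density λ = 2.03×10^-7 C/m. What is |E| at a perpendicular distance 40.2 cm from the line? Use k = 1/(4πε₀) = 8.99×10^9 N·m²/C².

E ≈ 9.08e3 V/m

Coaxial Gaussian cylinder, radius r = 40.2 cm, length L.
Q_enc = λL, so λ_enc = 2.03e-7 C/m.
Applying ∮E·dA = Q_enc/ε₀ with the end caps contributing no flux:
E = 2k|λ_enc|/r = 2(8.99×10^9)(2.03e-7)/(0.402) = 9.08×10^3 N/C.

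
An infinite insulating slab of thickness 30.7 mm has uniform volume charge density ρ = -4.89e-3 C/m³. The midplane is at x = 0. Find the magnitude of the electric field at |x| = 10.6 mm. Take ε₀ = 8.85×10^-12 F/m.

By symmetry E is perpendicular to the slab. A Gaussian pillbox from −10.6 mm to +10.6 mm (face area A) lies entirely within the slab.
Q_enc = ρ·(2x)·A and flux = 2EA, so 2EA = 2ρxA/ε₀ ⇒ E = |ρ|x/ε₀.
E = (4.89×10^-3)(0.0106)/(8.85×10^-12) = 5.86e6 N/C.

5.86×10^6 V/m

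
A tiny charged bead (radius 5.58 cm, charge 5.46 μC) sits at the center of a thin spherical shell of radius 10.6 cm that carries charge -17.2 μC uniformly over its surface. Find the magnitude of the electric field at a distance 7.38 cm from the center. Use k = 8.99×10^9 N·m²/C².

|E| ≈ 9.01×10^6 V/m

Symmetry ⇒ E = E(r) r̂. Gaussian sphere of radius r = 7.38 cm (between the bodies, 5.58 cm < r < 10.6 cm).
The shell at 10.6 cm lies outside the Gaussian surface, so Q_enc = 5.46 μC = 5.46×10^-6 C.
Applying ∮E·dA = Q_enc/ε₀ with Φ = E(4πr²):
E = k|Q_enc|/r² = (8.99×10^9)(5.46×10^-6)/(0.0738)² = 9.01×10^6 N/C.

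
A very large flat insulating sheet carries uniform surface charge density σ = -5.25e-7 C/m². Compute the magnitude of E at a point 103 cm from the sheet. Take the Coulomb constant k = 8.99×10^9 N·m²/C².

2.97×10^4 N/C

By planar symmetry E is perpendicular to the sheet and uniform; use a Gaussian pillbox with flat faces of area A on each side of the sheet.
Only the two end caps contribute flux: Φ = 2EA. With Q_enc = σA, Gauss's law gives E = |σ|/(2ε₀).
E = 2πk|σ| = 2π(8.99×10^9)(5.25×10^-7) = 2.97×10^4 N/C.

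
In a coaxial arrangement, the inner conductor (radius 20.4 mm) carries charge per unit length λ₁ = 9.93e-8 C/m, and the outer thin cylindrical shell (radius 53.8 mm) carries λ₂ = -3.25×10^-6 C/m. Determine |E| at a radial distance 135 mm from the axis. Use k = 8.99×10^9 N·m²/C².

E = 4.20×10^5 N/C

Choose a coaxial cylinder of radius r = 135 mm (arbitrary length L) as the Gaussian surface (r > 53.8 mm, enclosing both).
λ_enc = λ₁ + λ₂ = (9.93×10^-8) + (-3.25×10^-6) = -3.151×10^-6 C/m.
Gauss's law: E·2πrL = λ_enc L/ε₀.
E = 2k|λ_enc|/r = 2(8.99×10^9)(3.151×10^-6)/(0.135) = 4.20×10^5 N/C.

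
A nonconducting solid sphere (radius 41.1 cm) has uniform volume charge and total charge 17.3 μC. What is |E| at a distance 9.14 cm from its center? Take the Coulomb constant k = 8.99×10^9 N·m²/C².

By spherical symmetry E is radial; choose a Gaussian sphere of radius r = 9.14 cm (r < R).
Only the charge within r is enclosed: Q_enc = Q·(r/R)³ = (17.3 μC)·(9.14 cm/41.1 cm)³ = 1.903e-7 C.
By Gauss's law, ∮E·dA = E·4πr² = Q_enc/ε₀.
E = k|Q_enc|/r² = (8.99×10^9)(1.903×10^-7)/(0.0914)² = 2.05×10^5 N/C.

|E| ≈ 2.05×10^5 V/m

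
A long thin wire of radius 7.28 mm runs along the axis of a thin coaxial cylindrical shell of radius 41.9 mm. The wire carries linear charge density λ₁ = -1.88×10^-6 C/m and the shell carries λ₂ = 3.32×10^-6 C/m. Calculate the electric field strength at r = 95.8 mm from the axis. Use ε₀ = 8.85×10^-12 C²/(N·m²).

Take a coaxial cylindrical Gaussian surface of radius r = 95.8 mm and length L (r > 41.9 mm, enclosing both).
λ_enc = λ₁ + λ₂ = (-1.88×10^-6) + (3.32×10^-6) = 1.44×10^-6 C/m.
Since E is radial and uniform over the curved surface, Φ = E·2πrL = Q_enc/ε₀ = λ_enc L/ε₀.
E = |λ_enc|/(2πε₀r) = (1.44×10^-6)/(2π·8.85×10^-12·0.0958) = 2.70e5 N/C.

|E| ≈ 2.70e5 N/C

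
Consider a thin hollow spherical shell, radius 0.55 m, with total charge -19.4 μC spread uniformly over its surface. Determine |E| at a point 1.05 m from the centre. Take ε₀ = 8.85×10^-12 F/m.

E = 1.58×10^5 N/C

Take a concentric spherical Gaussian surface of radius r = 1.05 m (r > 0.55 m).
The entire shell is enclosed: Q_enc = -1.94×10^-5 C.
Gauss's law: E·4πr² = Q_enc/ε₀.
E = |Q_enc|/(4πε₀r²) = (1.94e-5)/(4π·8.85×10^-12·(1.05)²) = 1.58×10^5 N/C.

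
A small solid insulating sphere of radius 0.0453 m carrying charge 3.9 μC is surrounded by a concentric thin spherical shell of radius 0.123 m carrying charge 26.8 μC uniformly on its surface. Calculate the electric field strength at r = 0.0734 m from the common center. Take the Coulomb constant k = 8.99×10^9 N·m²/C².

E = 6.51e6 N/C

Take a concentric spherical Gaussian surface of radius r = 0.0734 m (between the bodies, 0.0453 m < r < 0.123 m).
The shell at 0.123 m lies outside the Gaussian surface, so Q_enc = 3.9 μC = 3.90×10^-6 C.
Applying ∮E·dA = Q_enc/ε₀ with Φ = E(4πr²):
E = k|Q_enc|/r² = (8.99×10^9)(3.90×10^-6)/(0.0734)² = 6.51×10^6 N/C.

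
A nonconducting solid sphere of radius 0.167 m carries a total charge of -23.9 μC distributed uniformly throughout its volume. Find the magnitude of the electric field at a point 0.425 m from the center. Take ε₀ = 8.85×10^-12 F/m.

Take a concentric spherical Gaussian surface of radius r = 0.425 m (r > R, so the entire charge is enclosed).
Q_enc = -23.9 μC = -2.39×10^-5 C.
By Gauss's law, ∮E·dA = E·4πr² = Q_enc/ε₀.
E = |Q_enc|/(4πε₀r²) = (2.39e-5)/(4π·8.85×10^-12·(0.425)²) = 1.19×10^6 N/C.

E = 1.19e6 V/m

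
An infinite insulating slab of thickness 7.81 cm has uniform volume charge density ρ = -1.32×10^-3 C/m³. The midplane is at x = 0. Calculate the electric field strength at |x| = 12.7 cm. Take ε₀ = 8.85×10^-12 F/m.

The point |x| = 12.7 cm lies outside the slab (half-thickness 0.03905 m). A symmetric pillbox spanning the full slab encloses Q_enc = ρ·d·A.
Flux = 2EA ⇒ E = |ρ|d/(2ε₀), independent of distance outside.
E = (1.32×10^-3)(0.0781)/(2·8.85×10^-12) = 5.82×10^6 N/C.

|E| = 5.82×10^6 V/m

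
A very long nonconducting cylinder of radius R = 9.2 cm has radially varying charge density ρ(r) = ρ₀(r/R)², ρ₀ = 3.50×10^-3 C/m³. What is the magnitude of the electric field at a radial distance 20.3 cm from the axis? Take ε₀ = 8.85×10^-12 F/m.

By cylindrical symmetry E is radial; use a coaxial Gaussian cylinder of radius 20.3 cm and length L (r > R, full charge per length enclosed).
λ_enc = 2π ∫₀^R ρ₀(r'/R)^2 r' dr' = 2πρ₀R²/4 = 4.653×10^-5 C/m.
Gauss's law: E·2πrL = λ_enc L/ε₀.
E = |λ_enc|/(2πε₀r) = (4.653×10^-5)/(2π·8.85×10^-12·0.203) = 4.12e6 N/C.

|E| ≈ 4.12×10^6 N/C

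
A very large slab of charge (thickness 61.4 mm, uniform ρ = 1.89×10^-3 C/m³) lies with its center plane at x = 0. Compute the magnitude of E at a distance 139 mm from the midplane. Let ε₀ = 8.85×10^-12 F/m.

|E| = 6.56×10^6 N/C

The point |x| = 139 mm lies outside the slab (half-thickness 0.0307 m). A symmetric pillbox spanning the full slab encloses Q_enc = ρ·d·A.
Flux = 2EA ⇒ E = |ρ|d/(2ε₀), independent of distance outside.
E = (1.89×10^-3)(0.0614)/(2·8.85×10^-12) = 6.56×10^6 N/C.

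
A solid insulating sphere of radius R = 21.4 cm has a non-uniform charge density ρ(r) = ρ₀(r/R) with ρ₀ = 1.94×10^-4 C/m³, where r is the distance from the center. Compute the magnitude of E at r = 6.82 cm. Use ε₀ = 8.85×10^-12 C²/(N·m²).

E = 1.19e5 N/C

Symmetry ⇒ E = E(r) r̂. Gaussian sphere of radius r = 6.82 cm (r < R).
Q_enc = ∫₀^r ρ(r')·4πr'² dr' = (4πρ₀/R) ∫₀^r r'^3 dr' = 4πρ₀ r^4/(4·R) = 6.161×10^-8 C.
Since E is radial and uniform over the Gaussian sphere, Φ = E·4πr² = Q_enc/ε₀.
E = |Q_enc|/(4πε₀r²) = (6.161×10^-8)/(4π·8.85×10^-12·(0.0682)²) = 1.19×10^5 N/C.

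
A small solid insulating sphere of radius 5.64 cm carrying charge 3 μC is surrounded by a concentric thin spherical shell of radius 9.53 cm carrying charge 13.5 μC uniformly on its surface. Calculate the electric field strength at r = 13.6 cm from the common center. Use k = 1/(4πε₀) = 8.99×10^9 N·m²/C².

E = 8.02×10^6 N/C

Use a concentric Gaussian sphere at r = 13.6 cm (r > 9.53 cm, enclosing both).
Q_enc = (3 μC) + (13.5 μC) = 1.65×10^-5 C.
Applying ∮E·dA = Q_enc/ε₀ with Φ = E(4πr²):
E = k|Q_enc|/r² = (8.99×10^9)(1.65×10^-5)/(0.136)² = 8.02e6 N/C.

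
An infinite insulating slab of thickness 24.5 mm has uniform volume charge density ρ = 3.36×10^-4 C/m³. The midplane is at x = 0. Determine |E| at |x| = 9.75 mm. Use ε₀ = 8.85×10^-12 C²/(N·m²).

E = 3.70e5 N/C

By symmetry E is perpendicular to the slab. A Gaussian pillbox from −9.75 mm to +9.75 mm (face area A) lies entirely within the slab.
Q_enc = ρ·(2x)·A and flux = 2EA, so 2EA = 2ρxA/ε₀ ⇒ E = |ρ|x/ε₀.
E = (3.36e-4)(0.00975)/(8.85×10^-12) = 3.70×10^5 N/C.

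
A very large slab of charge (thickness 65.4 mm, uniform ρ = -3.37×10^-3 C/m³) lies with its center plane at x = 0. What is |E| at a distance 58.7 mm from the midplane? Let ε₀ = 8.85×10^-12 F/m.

The point |x| = 58.7 mm lies outside the slab (half-thickness 0.0327 m). A symmetric pillbox spanning the full slab encloses Q_enc = ρ·d·A.
Flux = 2EA ⇒ E = |ρ|d/(2ε₀), independent of distance outside.
E = (3.37e-3)(0.0654)/(2·8.85×10^-12) = 1.25×10^7 N/C.

1.25×10^7 N/C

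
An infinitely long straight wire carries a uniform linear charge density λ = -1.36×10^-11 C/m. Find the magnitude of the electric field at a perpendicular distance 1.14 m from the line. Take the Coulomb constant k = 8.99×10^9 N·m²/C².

E = 0.214 N/C

Take a coaxial cylindrical Gaussian surface of radius r = 1.14 m and length L.
Q_enc = λL, so λ_enc = -1.36×10^-11 C/m.
Gauss's law: E·2πrL = λ_enc L/ε₀.
E = 2k|λ_enc|/r = 2(8.99×10^9)(1.36e-11)/(1.14) = 0.214 N/C.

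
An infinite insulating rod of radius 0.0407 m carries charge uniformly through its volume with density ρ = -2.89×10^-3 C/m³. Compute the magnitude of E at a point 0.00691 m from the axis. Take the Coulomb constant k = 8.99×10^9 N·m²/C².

Choose a coaxial cylinder of radius r = 0.00691 m (arbitrary length L) as the Gaussian surface (r < R).
Enclosed charge per unit length: λ_enc = ρ·πr² = (-2.89×10^-3)π(0.00691)² = -4.335×10^-7 C/m.
Applying ∮E·dA = Q_enc/ε₀ with the end caps contributing no flux:
E = 2k|λ_enc|/r = 2(8.99×10^9)(4.335×10^-7)/(0.00691) = 1.13×10^6 N/C.

E ≈ 1.13×10^6 N/C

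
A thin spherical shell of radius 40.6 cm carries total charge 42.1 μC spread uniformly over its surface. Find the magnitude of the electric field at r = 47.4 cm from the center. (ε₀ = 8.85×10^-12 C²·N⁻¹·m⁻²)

Use a concentric Gaussian sphere at r = 47.4 cm (r > 40.6 cm).
The entire shell is enclosed: Q_enc = 4.21×10^-5 C.
Since E is radial and uniform over the Gaussian sphere, Φ = E·4πr² = Q_enc/ε₀.
E = |Q_enc|/(4πε₀r²) = (4.21×10^-5)/(4π·8.85×10^-12·(0.474)²) = 1.68×10^6 N/C.

E ≈ 1.68e6 V/m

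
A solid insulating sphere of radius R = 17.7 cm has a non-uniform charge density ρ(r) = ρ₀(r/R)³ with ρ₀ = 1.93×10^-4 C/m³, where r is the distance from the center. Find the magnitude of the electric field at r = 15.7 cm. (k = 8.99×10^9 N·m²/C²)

3.98e5 V/m

Take a concentric spherical Gaussian surface of radius r = 15.7 cm (r < R).
Integrate the density: Q_enc = 4π ∫₀^r ρ₀(r'/R)^3 r'² dr' = 4πρ₀ r^6/(6·R³) = 1.092×10^-6 C.
Gauss's law: E·4πr² = Q_enc/ε₀.
E = k|Q_enc|/r² = (8.99×10^9)(1.092e-6)/(0.157)² = 3.98e5 N/C.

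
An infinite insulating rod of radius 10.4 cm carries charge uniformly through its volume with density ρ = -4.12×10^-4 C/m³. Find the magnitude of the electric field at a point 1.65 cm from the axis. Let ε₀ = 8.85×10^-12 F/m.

|E| ≈ 3.84×10^5 V/m

By cylindrical symmetry E is radial; use a coaxial Gaussian cylinder of radius 1.65 cm and length L (r < R).
Charge inside radius r per length L is ρ·πr²·L, so λ_enc = ρπr² = -3.524×10^-7 C/m.
Applying ∮E·dA = Q_enc/ε₀ with the end caps contributing no flux:
E = |λ_enc|/(2πε₀r) = (3.524×10^-7)/(2π·8.85×10^-12·0.0165) = 3.84×10^5 N/C.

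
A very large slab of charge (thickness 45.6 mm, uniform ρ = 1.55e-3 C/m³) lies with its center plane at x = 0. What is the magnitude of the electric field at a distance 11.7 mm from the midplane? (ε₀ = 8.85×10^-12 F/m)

By symmetry E is perpendicular to the slab. A Gaussian pillbox from −11.7 mm to +11.7 mm (face area A) lies entirely within the slab.
Q_enc = ρ·(2x)·A and flux = 2EA, so 2EA = 2ρxA/ε₀ ⇒ E = |ρ|x/ε₀.
E = (1.55×10^-3)(0.0117)/(8.85×10^-12) = 2.05×10^6 N/C.

|E| ≈ 2.05e6 N/C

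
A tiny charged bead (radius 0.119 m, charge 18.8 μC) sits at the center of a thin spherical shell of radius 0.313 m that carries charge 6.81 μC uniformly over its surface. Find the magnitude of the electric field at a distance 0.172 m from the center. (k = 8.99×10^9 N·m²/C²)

Use a concentric Gaussian sphere at r = 0.172 m (between the bodies, 0.119 m < r < 0.313 m).
The shell at 0.313 m lies outside the Gaussian surface, so Q_enc = 18.8 μC = 1.88×10^-5 C.
Applying ∮E·dA = Q_enc/ε₀ with Φ = E(4πr²):
E = k|Q_enc|/r² = (8.99×10^9)(1.88e-5)/(0.172)² = 5.71e6 N/C.

E = 5.71×10^6 N/C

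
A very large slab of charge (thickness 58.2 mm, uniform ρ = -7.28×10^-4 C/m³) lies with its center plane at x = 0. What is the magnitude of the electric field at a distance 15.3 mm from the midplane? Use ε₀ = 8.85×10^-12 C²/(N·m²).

1.26×10^6 N/C

By symmetry E is perpendicular to the slab. A Gaussian pillbox from −15.3 mm to +15.3 mm (face area A) lies entirely within the slab.
Q_enc = ρ·(2x)·A and flux = 2EA, so 2EA = 2ρxA/ε₀ ⇒ E = |ρ|x/ε₀.
E = (7.28×10^-4)(0.0153)/(8.85×10^-12) = 1.26×10^6 N/C.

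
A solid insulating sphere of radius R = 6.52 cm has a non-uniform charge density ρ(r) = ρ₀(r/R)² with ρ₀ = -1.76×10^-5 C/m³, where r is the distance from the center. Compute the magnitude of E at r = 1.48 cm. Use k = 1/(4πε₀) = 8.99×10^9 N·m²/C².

303 V/m

By spherical symmetry E is radial; choose a Gaussian sphere of radius r = 1.48 cm (r < R).
Q_enc = ∫₀^r ρ(r')·4πr'² dr' = (4πρ₀/R²) ∫₀^r r'^4 dr' = 4πρ₀ r^5/(5·R²) = -7.389e-12 C.
Since E is radial and uniform over the Gaussian sphere, Φ = E·4πr² = Q_enc/ε₀.
E = k|Q_enc|/r² = (8.99×10^9)(7.389×10^-12)/(0.0148)² = 303 N/C.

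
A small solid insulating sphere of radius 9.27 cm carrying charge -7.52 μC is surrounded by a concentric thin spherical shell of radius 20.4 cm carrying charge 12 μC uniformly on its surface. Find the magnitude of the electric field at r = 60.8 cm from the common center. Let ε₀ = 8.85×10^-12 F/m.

E = 1.09×10^5 V/m

Use a concentric Gaussian sphere at r = 60.8 cm (r > 20.4 cm, enclosing both).
Q_enc = (-7.52 μC) + (12 μC) = 4.48e-6 C.
Since E is radial and uniform over the Gaussian sphere, Φ = E·4πr² = Q_enc/ε₀.
E = |Q_enc|/(4πε₀r²) = (4.48×10^-6)/(4π·8.85×10^-12·(0.608)²) = 1.09×10^5 N/C.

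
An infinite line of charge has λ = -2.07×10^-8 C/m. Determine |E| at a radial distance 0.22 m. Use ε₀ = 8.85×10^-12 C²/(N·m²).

E = 1.69×10^3 N/C

By cylindrical symmetry E is radial; use a coaxial Gaussian cylinder of radius 0.22 m and length L.
Q_enc = λL, so λ_enc = -2.07×10^-8 C/m.
By Gauss's law (flux through the curved wall only), E·2πrL = λ_enc L/ε₀.
E = |λ_enc|/(2πε₀r) = (2.07×10^-8)/(2π·8.85×10^-12·0.22) = 1.69×10^3 N/C.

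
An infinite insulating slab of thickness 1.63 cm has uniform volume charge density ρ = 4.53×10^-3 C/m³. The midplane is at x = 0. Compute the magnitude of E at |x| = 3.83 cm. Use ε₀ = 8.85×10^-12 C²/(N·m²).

The point |x| = 3.83 cm lies outside the slab (half-thickness 0.00815 m). A symmetric pillbox spanning the full slab encloses Q_enc = ρ·d·A.
Flux = 2EA ⇒ E = |ρ|d/(2ε₀), independent of distance outside.
E = (4.53e-3)(0.0163)/(2·8.85×10^-12) = 4.17e6 N/C.

|E| = 4.17×10^6 N/C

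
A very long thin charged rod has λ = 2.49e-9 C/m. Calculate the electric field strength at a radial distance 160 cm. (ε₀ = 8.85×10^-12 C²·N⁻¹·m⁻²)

28 N/C

Take a coaxial cylindrical Gaussian surface of radius r = 160 cm and length L.
Q_enc = λL, so λ_enc = 2.49×10^-9 C/m.
By Gauss's law (flux through the curved wall only), E·2πrL = λ_enc L/ε₀.
E = |λ_enc|/(2πε₀r) = (2.49×10^-9)/(2π·8.85×10^-12·1.6) = 28 N/C.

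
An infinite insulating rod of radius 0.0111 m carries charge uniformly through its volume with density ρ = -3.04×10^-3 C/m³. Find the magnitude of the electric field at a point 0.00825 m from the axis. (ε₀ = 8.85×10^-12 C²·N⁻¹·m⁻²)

Coaxial Gaussian cylinder, radius r = 0.00825 m, length L (r < R).
Charge inside radius r per length L is ρ·πr²·L, so λ_enc = ρπr² = -6.50e-7 C/m.
Gauss's law: E·2πrL = λ_enc L/ε₀.
E = |λ_enc|/(2πε₀r) = (6.50×10^-7)/(2π·8.85×10^-12·0.00825) = 1.42e6 N/C.

|E| ≈ 1.42×10^6 N/C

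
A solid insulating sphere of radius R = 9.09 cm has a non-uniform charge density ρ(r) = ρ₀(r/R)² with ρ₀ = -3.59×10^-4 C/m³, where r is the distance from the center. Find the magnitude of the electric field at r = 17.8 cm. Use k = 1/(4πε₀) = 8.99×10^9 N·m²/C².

Symmetry ⇒ E = E(r) r̂. Gaussian sphere of radius r = 17.8 cm (r > R, all charge enclosed).
Q_enc = 4π ∫₀^R ρ₀(r'/R)^2 r'² dr' = 4πρ₀R³/5 = -6.777e-7 C.
Gauss's law: E·4πr² = Q_enc/ε₀.
E = k|Q_enc|/r² = (8.99×10^9)(6.777×10^-7)/(0.178)² = 1.92×10^5 N/C.

E = 1.92×10^5 N/C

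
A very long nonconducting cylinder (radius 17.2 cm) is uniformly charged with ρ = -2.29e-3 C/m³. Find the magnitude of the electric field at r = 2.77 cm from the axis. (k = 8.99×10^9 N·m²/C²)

|E| = 3.58×10^6 V/m

Take a coaxial cylindrical Gaussian surface of radius r = 2.77 cm and length L (r < R).
Enclosed charge per unit length: λ_enc = ρ·πr² = (-2.29e-3)π(0.0277)² = -5.52×10^-6 C/m.
Since E is radial and uniform over the curved surface, Φ = E·2πrL = Q_enc/ε₀ = λ_enc L/ε₀.
E = 2k|λ_enc|/r = 2(8.99×10^9)(5.52e-6)/(0.0277) = 3.58×10^6 N/C.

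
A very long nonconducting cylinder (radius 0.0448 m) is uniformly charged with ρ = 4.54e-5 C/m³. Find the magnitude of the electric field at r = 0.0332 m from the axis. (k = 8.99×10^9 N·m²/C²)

8.51×10^4 N/C

Choose a coaxial cylinder of radius r = 0.0332 m (arbitrary length L) as the Gaussian surface (r < R).
Charge inside radius r per length L is ρ·πr²·L, so λ_enc = ρπr² = 1.572e-7 C/m.
Since E is radial and uniform over the curved surface, Φ = E·2πrL = Q_enc/ε₀ = λ_enc L/ε₀.
E = 2k|λ_enc|/r = 2(8.99×10^9)(1.572×10^-7)/(0.0332) = 8.51×10^4 N/C.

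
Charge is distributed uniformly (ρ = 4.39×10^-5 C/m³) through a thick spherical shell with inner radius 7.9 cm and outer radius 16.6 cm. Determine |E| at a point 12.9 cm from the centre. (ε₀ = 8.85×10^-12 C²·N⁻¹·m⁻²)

E = 1.64×10^5 V/m

Symmetry ⇒ E = E(r) r̂. Gaussian sphere of radius r = 12.9 cm (within the shell material, 7.9 cm < r < 16.6 cm).
Enclosed charge is the volume from a to r: Q_enc = (4π/3)ρ(r³ − a³) = 3.041×10^-7 C.
Since E is radial and uniform over the Gaussian sphere, Φ = E·4πr² = Q_enc/ε₀.
E = |Q_enc|/(4πε₀r²) = (3.041×10^-7)/(4π·8.85×10^-12·(0.129)²) = 1.64×10^5 N/C.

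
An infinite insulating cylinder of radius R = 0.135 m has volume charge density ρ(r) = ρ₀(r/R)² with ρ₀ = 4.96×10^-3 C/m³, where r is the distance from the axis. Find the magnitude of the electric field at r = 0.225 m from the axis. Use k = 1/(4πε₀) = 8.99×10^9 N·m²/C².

E = 1.13×10^7 V/m

By cylindrical symmetry E is radial; use a coaxial Gaussian cylinder of radius 0.225 m and length L (r > R, full charge per length enclosed).
λ_enc = 2π ∫₀^R ρ₀(r'/R)^2 r' dr' = 2πρ₀R²/4 = 1.42e-4 C/m.
Gauss's law: E·2πrL = λ_enc L/ε₀.
E = 2k|λ_enc|/r = 2(8.99×10^9)(1.42e-4)/(0.225) = 1.13e7 N/C.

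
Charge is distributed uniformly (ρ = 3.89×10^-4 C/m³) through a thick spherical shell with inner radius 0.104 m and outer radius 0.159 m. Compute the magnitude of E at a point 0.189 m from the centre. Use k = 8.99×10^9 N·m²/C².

Use a concentric Gaussian sphere at r = 0.189 m (r > 0.159 m, enclosing the whole shell).
Q_enc = ρ·(4π/3)(b³ − a³) = (3.89×10^-4)·(4π/3)·((0.159)³ − (0.104)³) = 4.717×10^-6 C.
Since E is radial and uniform over the Gaussian sphere, Φ = E·4πr² = Q_enc/ε₀.
E = k|Q_enc|/r² = (8.99×10^9)(4.717×10^-6)/(0.189)² = 1.19×10^6 N/C.

E ≈ 1.19×10^6 V/m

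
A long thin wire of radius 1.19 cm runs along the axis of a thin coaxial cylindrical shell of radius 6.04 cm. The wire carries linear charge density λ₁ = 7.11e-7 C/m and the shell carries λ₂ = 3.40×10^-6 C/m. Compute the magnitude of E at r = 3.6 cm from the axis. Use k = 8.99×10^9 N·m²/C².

|E| = 3.55×10^5 N/C

Choose a coaxial cylinder of radius r = 3.6 cm (arbitrary length L) as the Gaussian surface (between the conductors, 1.19 cm < r < 6.04 cm).
The shell at 6.04 cm lies outside the Gaussian surface, so λ_enc = λ₁ = 7.11×10^-7 C/m.
Applying ∮E·dA = Q_enc/ε₀ with the end caps contributing no flux:
E = 2k|λ_enc|/r = 2(8.99×10^9)(7.11×10^-7)/(0.036) = 3.55×10^5 N/C.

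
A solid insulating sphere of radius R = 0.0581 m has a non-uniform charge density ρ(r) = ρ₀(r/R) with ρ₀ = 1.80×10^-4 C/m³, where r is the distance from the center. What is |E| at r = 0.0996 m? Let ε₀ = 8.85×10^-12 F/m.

Take a concentric spherical Gaussian surface of radius r = 0.0996 m (r > R, all charge enclosed).
Q_enc = 4π ∫₀^R ρ₀(r'/R)^1 r'² dr' = 4πρ₀R³/4 = 1.109×10^-7 C.
By Gauss's law, ∮E·dA = E·4πr² = Q_enc/ε₀.
E = |Q_enc|/(4πε₀r²) = (1.109×10^-7)/(4π·8.85×10^-12·(0.0996)²) = 1.01×10^5 N/C.

E ≈ 1.01×10^5 V/m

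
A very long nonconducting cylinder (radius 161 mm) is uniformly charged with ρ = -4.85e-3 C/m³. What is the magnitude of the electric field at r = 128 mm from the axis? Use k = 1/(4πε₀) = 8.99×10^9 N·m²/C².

|E| ≈ 3.51×10^7 N/C

Take a coaxial cylindrical Gaussian surface of radius r = 128 mm and length L (r < R).
Enclosed charge per unit length: λ_enc = ρ·πr² = (-4.85×10^-3)π(0.128)² = -2.496×10^-4 C/m.
Gauss's law: E·2πrL = λ_enc L/ε₀.
E = 2k|λ_enc|/r = 2(8.99×10^9)(2.496×10^-4)/(0.128) = 3.51e7 N/C.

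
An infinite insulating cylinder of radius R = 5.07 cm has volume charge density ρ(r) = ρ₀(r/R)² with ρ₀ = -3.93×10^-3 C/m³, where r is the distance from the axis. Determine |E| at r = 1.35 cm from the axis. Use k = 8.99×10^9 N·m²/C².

Take a coaxial cylindrical Gaussian surface of radius r = 1.35 cm and length L (r < R).
λ_enc = ∫₀^r ρ(r')·2πr' dr' = (2πρ₀/R²)·r^4/4 = -7.977e-8 C/m.
Gauss's law: E·2πrL = λ_enc L/ε₀.
E = 2k|λ_enc|/r = 2(8.99×10^9)(7.977×10^-8)/(0.0135) = 1.06e5 N/C.

E ≈ 1.06×10^5 N/C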